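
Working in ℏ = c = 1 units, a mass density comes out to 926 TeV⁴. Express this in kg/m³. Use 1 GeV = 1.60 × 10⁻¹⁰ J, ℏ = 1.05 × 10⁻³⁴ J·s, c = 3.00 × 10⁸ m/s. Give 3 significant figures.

2.16 × 10³⁵ kg/m³

Mass density is [E]/(c²[L]³) = [E]⁴/(ℏ³c⁵).
1 GeV⁴ → 1/(ℏ³c⁵) × (1 GeV in J)⁴ = 2.33 × 10²⁰ kg/m³.
Convert the energy scale: 926 TeV⁴ = 9.26 × 10¹⁴ GeV⁴.
Result: 9.26 × 10¹⁴ × 2.33 × 10²⁰ = 2.16 × 10³⁵ kg/m³.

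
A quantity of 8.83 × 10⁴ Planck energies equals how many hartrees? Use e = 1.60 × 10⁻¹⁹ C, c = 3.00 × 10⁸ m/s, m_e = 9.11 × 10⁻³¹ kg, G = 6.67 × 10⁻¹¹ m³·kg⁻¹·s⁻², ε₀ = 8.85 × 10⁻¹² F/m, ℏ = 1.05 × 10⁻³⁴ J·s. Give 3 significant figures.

Planck energy: E_P = √(ℏc⁵/G) = 1.96 × 10⁹ J
hartree: E_h = m_e e⁴/(4πε₀ℏ)² = 4.38 × 10⁻¹⁸ J
8.83 × 10⁴ × 1.96 × 10⁹ / 4.38 × 10⁻¹⁸ = 3.94 × 10³¹

3.94 × 10³¹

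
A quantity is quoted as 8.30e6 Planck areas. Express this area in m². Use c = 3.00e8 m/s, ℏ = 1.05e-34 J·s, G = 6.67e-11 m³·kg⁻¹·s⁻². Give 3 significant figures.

2.15e-63 m²

One Planck area: A_P = ℏG/c³ = 2.59e-70 m².
8.30e6 × 2.59e-70 m² = 2.15e-63 m²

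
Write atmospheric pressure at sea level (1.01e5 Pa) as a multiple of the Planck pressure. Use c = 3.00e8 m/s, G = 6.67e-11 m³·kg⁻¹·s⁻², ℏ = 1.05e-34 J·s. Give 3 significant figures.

Planck pressure: p_P = c⁷/(ℏG²) = 4.68e113 Pa.
1.01e5 / 4.68e113 = 2.16e-109

2.16e-109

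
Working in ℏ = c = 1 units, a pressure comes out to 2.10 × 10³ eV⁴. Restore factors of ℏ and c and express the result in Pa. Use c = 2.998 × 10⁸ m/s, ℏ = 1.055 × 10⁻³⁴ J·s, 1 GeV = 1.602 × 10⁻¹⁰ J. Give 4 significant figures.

4.371 × 10⁴ Pa

Pressure is [E]/[L]³ = [E]⁴/(ℏc)³.
1 GeV⁴ → 1/(ℏc)³ × (1 GeV in J)⁴ = 2.082 × 10³⁷ Pa.
Convert the energy scale: 2.10 × 10³ eV⁴ = 2.10 × 10⁻³³ GeV⁴.
Result: 2.10 × 10⁻³³ × 2.082 × 10³⁷ = 4.371 × 10⁴ Pa.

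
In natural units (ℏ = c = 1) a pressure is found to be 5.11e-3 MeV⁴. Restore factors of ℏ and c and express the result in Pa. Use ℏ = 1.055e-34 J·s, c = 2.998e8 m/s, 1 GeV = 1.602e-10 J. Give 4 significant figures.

Pressure is [E]/[L]³ = [E]⁴/(ℏc)³.
1 GeV⁴ → 1/(ℏc)³ × (1 GeV in J)⁴ = 2.082e37 Pa.
Convert the energy scale: 5.11e-3 MeV⁴ = 5.11e-15 GeV⁴.
Result: 5.11e-15 × 2.082e37 = 1.064e23 Pa.

1.064e23 Pa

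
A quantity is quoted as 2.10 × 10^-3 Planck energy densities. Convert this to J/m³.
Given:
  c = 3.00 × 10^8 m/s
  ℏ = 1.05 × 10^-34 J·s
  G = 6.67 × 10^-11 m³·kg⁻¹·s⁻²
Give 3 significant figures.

9.83 × 10^110 J/m³

One Planck energy density: u_P = c⁷/(ℏG²) = 4.68 × 10^113 J/m³.
2.10 × 10^-3 × 4.68 × 10^113 J/m³ = 9.83 × 10^110 J/m³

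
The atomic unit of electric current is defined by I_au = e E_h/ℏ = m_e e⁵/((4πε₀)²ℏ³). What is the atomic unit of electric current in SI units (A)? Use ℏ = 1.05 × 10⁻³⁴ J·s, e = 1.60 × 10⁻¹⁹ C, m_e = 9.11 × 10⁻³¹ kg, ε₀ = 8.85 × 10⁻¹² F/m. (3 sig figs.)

6.67 × 10⁻³ A

I_au = e E_h/ℏ = m_e e⁵/((4πε₀)²ℏ³)
E_h = 4.38 × 10⁻¹⁸ J
e·E_h/ℏ = 6.67 × 10⁻³ A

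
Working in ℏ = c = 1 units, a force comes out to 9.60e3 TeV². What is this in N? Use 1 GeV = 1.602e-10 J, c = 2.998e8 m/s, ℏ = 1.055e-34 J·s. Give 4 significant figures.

7.790e15 N

Force is [E]/[L] = [E]²/(ℏc); restore (ℏc)⁻¹.
1 GeV² → 1/(ℏc) × (1 GeV in J)² = 8.114e5 N.
Convert the energy scale: 9.60e3 TeV² = 9.60e9 GeV².
Result: 9.60e9 × 8.114e5 = 7.790e15 N.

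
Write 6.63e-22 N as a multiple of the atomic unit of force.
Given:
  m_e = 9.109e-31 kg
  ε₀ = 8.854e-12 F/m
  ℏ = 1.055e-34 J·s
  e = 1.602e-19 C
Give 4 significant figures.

atomic unit of force: F_au = E_h/a₀ = m_e²e⁶/((4πε₀)³ℏ⁴) = 8.220e-8 N.
6.63e-22 / 8.220e-8 = 8.066e-15

8.066e-15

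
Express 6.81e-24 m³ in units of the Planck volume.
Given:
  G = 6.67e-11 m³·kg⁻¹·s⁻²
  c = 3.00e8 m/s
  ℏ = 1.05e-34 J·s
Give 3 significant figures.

Planck volume: V_P = (ℏG/c³)^(3/2) = 4.18e-105 m³.
6.81e-24 / 4.18e-105 = 1.63e81

1.63e81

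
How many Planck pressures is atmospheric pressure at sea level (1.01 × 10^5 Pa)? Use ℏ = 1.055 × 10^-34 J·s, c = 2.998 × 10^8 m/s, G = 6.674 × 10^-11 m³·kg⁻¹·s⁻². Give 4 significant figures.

Planck pressure: p_P = c⁷/(ℏG²) = 4.632 × 10^113 Pa.
1.01 × 10^5 / 4.632 × 10^113 = 2.180 × 10^-109

2.180 × 10^-109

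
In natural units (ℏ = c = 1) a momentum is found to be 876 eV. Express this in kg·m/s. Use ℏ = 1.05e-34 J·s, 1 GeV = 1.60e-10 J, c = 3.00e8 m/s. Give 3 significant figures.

4.67e-25 kg·m/s

Momentum is [E]/c; divide by c.
1 GeV → 1/c × (1 GeV in J) = 5.33e-19 kg·m/s.
Convert the energy scale: 876 eV = 8.76e-7 GeV.
Result: 8.76e-7 × 5.33e-19 = 4.67e-25 kg·m/s.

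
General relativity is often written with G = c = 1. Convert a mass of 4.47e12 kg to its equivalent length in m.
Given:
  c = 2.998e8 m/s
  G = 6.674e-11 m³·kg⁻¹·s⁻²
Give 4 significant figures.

In G = c = 1 units mass has dimensions of length; the conversion factor is G/c².
4.47e12 kg × (G/c²) = 3.319e-15 m

3.319e-15 m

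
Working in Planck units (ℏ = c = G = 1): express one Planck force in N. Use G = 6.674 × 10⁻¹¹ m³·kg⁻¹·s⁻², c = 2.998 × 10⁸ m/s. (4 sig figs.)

From ℏ = c = G = 1 the force scale is F_P = c⁴/G.
  = 8.078 × 10³³ / 6.674 × 10⁻¹¹
  = 1.210 × 10⁴⁴ N

1.210 × 10⁴⁴ N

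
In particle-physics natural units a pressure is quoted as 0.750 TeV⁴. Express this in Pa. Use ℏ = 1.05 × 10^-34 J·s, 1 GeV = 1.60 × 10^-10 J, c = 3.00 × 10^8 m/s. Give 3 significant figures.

Pressure is [E]/[L]³ = [E]⁴/(ℏc)³.
1 GeV⁴ → 1/(ℏc)³ × (1 GeV in J)⁴ = 2.10 × 10^37 Pa.
Convert the energy scale: 0.750 TeV⁴ = 7.50 × 10^11 GeV⁴.
Result: 7.50 × 10^11 × 2.10 × 10^37 = 1.57 × 10^49 Pa.

1.57 × 10^49 Pa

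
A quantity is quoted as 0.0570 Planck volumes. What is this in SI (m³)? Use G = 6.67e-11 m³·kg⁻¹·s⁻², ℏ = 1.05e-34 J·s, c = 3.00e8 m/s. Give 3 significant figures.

2.38e-106 m³

One Planck volume: V_P = (ℏG/c³)^(3/2) = 4.18e-105 m³.
0.0570 × 4.18e-105 m³ = 2.38e-106 m³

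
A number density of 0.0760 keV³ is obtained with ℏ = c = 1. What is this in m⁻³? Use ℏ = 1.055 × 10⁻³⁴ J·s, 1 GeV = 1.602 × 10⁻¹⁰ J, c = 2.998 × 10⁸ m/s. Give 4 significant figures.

9.875 × 10²⁷ m⁻³

Number density is [L]⁻³ = [E]³/(ℏc)³.
1 GeV³ → 1/(ℏc)³ × (1 GeV in J)³ = 1.299 × 10⁴⁷ m⁻³.
Convert the energy scale: 0.0760 keV³ = 7.60 × 10⁻²⁰ GeV³.
Result: 7.60 × 10⁻²⁰ × 1.299 × 10⁴⁷ = 9.875 × 10²⁷ m⁻³.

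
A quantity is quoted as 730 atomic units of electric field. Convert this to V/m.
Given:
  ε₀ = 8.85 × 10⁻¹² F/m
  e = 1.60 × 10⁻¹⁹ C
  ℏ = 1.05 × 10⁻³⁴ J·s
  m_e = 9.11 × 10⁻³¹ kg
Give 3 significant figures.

3.80 × 10¹⁴ V/m

One atomic unit of electric field: E_au = E_h/(e a₀) = m_e²e⁵/((4πε₀)³ℏ⁴) = 5.20 × 10¹¹ V/m.
730 × 5.20 × 10¹¹ V/m = 3.80 × 10¹⁴ V/m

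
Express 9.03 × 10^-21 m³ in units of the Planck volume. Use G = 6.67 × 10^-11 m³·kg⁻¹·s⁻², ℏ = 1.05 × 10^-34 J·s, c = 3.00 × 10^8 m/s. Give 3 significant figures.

2.16 × 10^84

Planck volume: V_P = (ℏG/c³)^(3/2) = 4.18 × 10^-105 m³.
9.03 × 10^-21 / 4.18 × 10^-105 = 2.16 × 10^84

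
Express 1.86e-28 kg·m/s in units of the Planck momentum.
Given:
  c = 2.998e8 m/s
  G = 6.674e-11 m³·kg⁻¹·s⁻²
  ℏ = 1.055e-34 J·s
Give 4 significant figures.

Planck momentum: p_P = √(ℏc³/G) = 6.527 kg·m/s.
1.86e-28 / 6.527 = 2.850e-29

2.850e-29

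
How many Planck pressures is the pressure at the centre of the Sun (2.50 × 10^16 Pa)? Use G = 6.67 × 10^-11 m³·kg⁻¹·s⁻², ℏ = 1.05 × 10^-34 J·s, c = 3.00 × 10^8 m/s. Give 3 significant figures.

Planck pressure: p_P = c⁷/(ℏG²) = 4.68 × 10^113 Pa.
2.50 × 10^16 / 4.68 × 10^113 = 5.34 × 10^-98

5.34 × 10^-98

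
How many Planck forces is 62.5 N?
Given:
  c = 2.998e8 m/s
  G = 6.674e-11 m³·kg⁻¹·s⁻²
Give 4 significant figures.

Planck force: F_P = c⁴/G = 1.210e44 N.
62.5 / 1.210e44 = 5.163e-43

5.163e-43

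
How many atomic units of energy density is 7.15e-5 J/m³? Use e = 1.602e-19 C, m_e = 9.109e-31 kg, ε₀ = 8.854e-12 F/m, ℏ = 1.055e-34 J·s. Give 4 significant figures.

atomic unit of energy density: u_au = E_h/a₀³ = m_e⁴e¹⁰/((4πε₀)⁵ℏ⁸) = 2.929e13 J/m³.
7.15e-5 / 2.929e13 = 2.441e-18

2.441e-18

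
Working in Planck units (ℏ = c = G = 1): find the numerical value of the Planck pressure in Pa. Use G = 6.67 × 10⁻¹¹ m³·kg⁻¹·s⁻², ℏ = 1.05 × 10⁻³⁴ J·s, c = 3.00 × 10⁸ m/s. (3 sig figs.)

Dimensional analysis gives p_P = c⁷/(ℏG²).
  = 2.19 × 10⁵⁹ / 4.67 × 10⁻⁵⁵
  = 4.68 × 10¹¹³ Pa

4.68 × 10¹¹³ Pa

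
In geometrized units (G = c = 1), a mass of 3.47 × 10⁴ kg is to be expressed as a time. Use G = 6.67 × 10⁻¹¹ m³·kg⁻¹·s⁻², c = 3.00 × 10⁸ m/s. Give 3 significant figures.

8.57 × 10⁻³² s

Mass → time via G/c³.
3.47 × 10⁴ kg × (G/c³) = 8.57 × 10⁻³² s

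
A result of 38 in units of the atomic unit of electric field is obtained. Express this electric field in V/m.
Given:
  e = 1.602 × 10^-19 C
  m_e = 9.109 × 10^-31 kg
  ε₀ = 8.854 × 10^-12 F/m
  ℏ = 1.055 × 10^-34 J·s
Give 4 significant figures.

One atomic unit of electric field: E_au = E_h/(e a₀) = m_e²e⁵/((4πε₀)³ℏ⁴) = 5.131 × 10^11 V/m.
38 × 5.131 × 10^11 V/m = 1.950 × 10^13 V/m

1.950 × 10^13 V/m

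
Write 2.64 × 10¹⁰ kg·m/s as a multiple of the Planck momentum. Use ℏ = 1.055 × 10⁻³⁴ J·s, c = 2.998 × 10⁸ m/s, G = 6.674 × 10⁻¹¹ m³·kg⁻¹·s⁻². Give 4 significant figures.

4.045 × 10⁹

Planck momentum: p_P = √(ℏc³/G) = 6.527 kg·m/s.
2.64 × 10¹⁰ / 6.527 = 4.045 × 10⁹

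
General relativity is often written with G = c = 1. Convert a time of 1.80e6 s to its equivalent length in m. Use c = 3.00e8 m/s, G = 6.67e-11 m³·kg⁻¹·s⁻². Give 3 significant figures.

Time → length via c.
1.80e6 s × (c) = 5.40e14 m

5.40e14 m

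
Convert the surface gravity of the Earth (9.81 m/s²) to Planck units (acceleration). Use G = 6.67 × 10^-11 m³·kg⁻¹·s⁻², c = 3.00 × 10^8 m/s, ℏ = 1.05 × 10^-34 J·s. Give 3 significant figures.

Planck acceleration: a_P = √(c⁷/(ℏG)) = 5.59 × 10^51 m/s².
9.81 / 5.59 × 10^51 = 1.76 × 10^-51

1.76 × 10^-51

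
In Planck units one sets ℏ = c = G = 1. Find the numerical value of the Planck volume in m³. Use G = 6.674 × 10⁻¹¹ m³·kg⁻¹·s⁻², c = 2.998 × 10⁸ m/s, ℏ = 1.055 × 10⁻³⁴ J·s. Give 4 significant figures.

4.224 × 10⁻¹⁰⁵ m³

V_P = (ℏG/c³)^(3/2)
  = √(1.784 × 10⁻²⁰⁹)
  = 4.224 × 10⁻¹⁰⁵ m³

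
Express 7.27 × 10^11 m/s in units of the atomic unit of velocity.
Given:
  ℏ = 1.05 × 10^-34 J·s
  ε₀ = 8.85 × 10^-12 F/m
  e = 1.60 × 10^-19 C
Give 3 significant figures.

3.32 × 10^5

atomic unit of velocity: v_au = e²/(4πε₀ℏ) = 2.19 × 10^6 m/s.
7.27 × 10^11 / 2.19 × 10^6 = 3.32 × 10^5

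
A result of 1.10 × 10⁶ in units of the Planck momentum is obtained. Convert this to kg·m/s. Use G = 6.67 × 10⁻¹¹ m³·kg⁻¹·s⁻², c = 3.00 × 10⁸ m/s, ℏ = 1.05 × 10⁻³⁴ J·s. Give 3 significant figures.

One Planck momentum: p_P = √(ℏc³/G) = 6.52 kg·m/s.
1.10 × 10⁶ × 6.52 kg·m/s = 7.17 × 10⁶ kg·m/s

7.17 × 10⁶ kg·m/s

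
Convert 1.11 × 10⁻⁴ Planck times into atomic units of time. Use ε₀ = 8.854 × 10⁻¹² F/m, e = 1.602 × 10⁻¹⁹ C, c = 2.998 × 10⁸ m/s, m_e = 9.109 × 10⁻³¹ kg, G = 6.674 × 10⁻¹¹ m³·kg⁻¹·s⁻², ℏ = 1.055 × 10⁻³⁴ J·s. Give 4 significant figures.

Planck time: t_P = √(ℏG/c⁵) = 5.392 × 10⁻⁴⁴ s
atomic unit of time: τ_au = (4πε₀)²ℏ³/(m_e e⁴) = 2.423 × 10⁻¹⁷ s
1.11 × 10⁻⁴ × 5.392 × 10⁻⁴⁴ / 2.423 × 10⁻¹⁷ = 2.470 × 10⁻³¹

2.470 × 10⁻³¹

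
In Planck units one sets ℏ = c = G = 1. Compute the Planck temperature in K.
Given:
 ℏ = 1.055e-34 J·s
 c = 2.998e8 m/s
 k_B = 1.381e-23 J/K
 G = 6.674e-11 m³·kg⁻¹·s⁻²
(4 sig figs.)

1.417e32 K

T_P = √(ℏc⁵/G) / k_B
  = √(3.828e18) × 7.241e22
  = 1.417e32 K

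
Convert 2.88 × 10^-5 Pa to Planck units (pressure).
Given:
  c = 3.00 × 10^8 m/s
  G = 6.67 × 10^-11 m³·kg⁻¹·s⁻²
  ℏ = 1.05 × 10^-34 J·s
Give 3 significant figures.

6.15 × 10^-119

Planck pressure: p_P = c⁷/(ℏG²) = 4.68 × 10^113 Pa.
2.88 × 10^-5 / 4.68 × 10^113 = 6.15 × 10^-119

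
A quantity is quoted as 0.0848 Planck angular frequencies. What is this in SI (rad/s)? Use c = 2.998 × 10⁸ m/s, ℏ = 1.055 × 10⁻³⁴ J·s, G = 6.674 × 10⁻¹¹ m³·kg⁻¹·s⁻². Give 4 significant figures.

One Planck angular frequency: ω_P = √(c⁵/(ℏG)) = 1.855 × 10⁴³ rad/s.
0.0848 × 1.855 × 10⁴³ rad/s = 1.573 × 10⁴² rad/s

1.573 × 10⁴² rad/s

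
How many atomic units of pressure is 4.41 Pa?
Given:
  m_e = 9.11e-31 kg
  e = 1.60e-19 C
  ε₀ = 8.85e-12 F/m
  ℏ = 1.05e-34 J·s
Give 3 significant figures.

1.46e-13

atomic unit of pressure: P_au = E_h/a₀³ = m_e⁴e¹⁰/((4πε₀)⁵ℏ⁸) = 3.01e13 Pa.
4.41 / 3.01e13 = 1.46e-13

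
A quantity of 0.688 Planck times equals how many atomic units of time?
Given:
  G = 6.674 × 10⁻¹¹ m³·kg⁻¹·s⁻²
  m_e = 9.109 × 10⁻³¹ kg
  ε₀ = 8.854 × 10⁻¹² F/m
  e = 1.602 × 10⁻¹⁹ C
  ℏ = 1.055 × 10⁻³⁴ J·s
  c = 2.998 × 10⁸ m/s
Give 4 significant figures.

1.531 × 10⁻²⁷

Planck time: t_P = √(ℏG/c⁵) = 5.392 × 10⁻⁴⁴ s
atomic unit of time: τ_au = (4πε₀)²ℏ³/(m_e e⁴) = 2.423 × 10⁻¹⁷ s
0.688 × 5.392 × 10⁻⁴⁴ / 2.423 × 10⁻¹⁷ = 1.531 × 10⁻²⁷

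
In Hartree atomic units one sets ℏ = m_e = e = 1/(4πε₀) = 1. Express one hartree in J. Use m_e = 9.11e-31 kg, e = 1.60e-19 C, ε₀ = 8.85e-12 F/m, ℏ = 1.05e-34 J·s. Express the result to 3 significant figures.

E_h = m_e e⁴/(4πε₀ℏ)²
  = 5.97e-106 / 1.36e-88
  = 4.38e-18 J

4.38e-18 J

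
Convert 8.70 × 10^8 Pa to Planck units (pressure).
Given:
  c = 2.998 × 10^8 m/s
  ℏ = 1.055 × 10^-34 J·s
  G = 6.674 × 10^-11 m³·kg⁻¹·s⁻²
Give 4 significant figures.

1.878 × 10^-105

Planck pressure: p_P = c⁷/(ℏG²) = 4.632 × 10^113 Pa.
8.70 × 10^8 / 4.632 × 10^113 = 1.878 × 10^-105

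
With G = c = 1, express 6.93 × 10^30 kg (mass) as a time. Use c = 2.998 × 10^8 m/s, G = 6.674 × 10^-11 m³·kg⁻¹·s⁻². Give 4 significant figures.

1.716 × 10^-5 s

Mass → time via G/c³.
6.93 × 10^30 kg × (G/c³) = 1.716 × 10^-5 s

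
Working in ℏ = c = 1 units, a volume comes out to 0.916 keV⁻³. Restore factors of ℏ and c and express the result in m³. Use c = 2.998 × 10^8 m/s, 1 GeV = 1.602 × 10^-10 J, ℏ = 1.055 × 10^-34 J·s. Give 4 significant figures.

Volume is [L]³ = [E]⁻³·(ℏc)³.
1 GeV⁻³ → (ℏc)³ × (1 GeV in J)⁻³ = 7.696 × 10^-48 m³.
Convert the energy scale: 0.916 keV⁻³ = 9.16 × 10^17 GeV⁻³.
Result: 9.16 × 10^17 × 7.696 × 10^-48 = 7.050 × 10^-30 m³.

7.050 × 10^-30 m³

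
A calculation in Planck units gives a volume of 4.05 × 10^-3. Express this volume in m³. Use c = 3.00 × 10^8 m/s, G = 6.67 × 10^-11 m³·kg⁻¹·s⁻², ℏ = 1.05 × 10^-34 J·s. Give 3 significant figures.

1.69 × 10^-107 m³

One Planck volume: V_P = (ℏG/c³)^(3/2) = 4.18 × 10^-105 m³.
4.05 × 10^-3 × 4.18 × 10^-105 m³ = 1.69 × 10^-107 m³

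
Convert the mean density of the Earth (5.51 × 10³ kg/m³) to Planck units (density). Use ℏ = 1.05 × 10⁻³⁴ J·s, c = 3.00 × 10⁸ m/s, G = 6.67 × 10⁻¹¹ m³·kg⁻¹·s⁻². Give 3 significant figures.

Planck density: ρ_P = c⁵/(ℏG²) = 5.20 × 10⁹⁶ kg/m³.
5.51 × 10³ / 5.20 × 10⁹⁶ = 1.06 × 10⁻⁹³

1.06 × 10⁻⁹³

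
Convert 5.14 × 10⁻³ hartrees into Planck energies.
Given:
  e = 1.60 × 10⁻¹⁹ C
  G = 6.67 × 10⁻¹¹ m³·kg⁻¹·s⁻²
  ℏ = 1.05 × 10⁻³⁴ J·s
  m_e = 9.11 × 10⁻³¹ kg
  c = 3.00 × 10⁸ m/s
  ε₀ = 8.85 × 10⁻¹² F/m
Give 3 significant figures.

1.15 × 10⁻²⁹

hartree: E_h = m_e e⁴/(4πε₀ℏ)² = 4.38 × 10⁻¹⁸ J
Planck energy: E_P = √(ℏc⁵/G) = 1.96 × 10⁹ J
5.14 × 10⁻³ × 4.38 × 10⁻¹⁸ / 1.96 × 10⁹ = 1.15 × 10⁻²⁹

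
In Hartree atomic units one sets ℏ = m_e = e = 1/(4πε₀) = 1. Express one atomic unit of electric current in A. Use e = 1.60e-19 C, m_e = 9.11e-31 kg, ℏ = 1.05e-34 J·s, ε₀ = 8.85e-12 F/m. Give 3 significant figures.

I_au = e E_h/ℏ = m_e e⁵/((4πε₀)²ℏ³)
E_h = 4.38e-18 J
e·E_h/ℏ = 6.67e-3 A

6.67e-3 A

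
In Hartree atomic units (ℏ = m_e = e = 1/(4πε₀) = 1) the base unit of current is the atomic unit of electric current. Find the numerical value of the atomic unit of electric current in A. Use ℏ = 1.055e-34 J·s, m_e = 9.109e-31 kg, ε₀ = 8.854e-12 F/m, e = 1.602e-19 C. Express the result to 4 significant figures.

I_au = e E_h/ℏ = m_e e⁵/((4πε₀)²ℏ³)
E_h = 4.354e-18 J
e·E_h/ℏ = 6.612e-3 A

6.612e-3 A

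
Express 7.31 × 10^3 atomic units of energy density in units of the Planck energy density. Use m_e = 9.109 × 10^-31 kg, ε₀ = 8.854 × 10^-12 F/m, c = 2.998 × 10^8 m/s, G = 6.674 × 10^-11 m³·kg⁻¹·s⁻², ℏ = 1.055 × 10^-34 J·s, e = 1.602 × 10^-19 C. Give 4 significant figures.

atomic unit of energy density: u_au = E_h/a₀³ = m_e⁴e¹⁰/((4πε₀)⁵ℏ⁸) = 2.929 × 10^13 J/m³
Planck energy density: u_P = c⁷/(ℏG²) = 4.632 × 10^113 J/m³
7.31 × 10^3 × 2.929 × 10^13 / 4.632 × 10^113 = 4.622 × 10^-97

4.622 × 10^-97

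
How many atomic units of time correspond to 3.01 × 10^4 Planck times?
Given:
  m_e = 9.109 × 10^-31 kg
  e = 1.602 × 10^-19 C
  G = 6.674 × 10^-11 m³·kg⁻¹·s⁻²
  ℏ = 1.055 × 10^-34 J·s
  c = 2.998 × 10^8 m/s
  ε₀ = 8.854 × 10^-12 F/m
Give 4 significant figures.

6.698 × 10^-23

Planck time: t_P = √(ℏG/c⁵) = 5.392 × 10^-44 s
atomic unit of time: τ_au = (4πε₀)²ℏ³/(m_e e⁴) = 2.423 × 10^-17 s
3.01 × 10^4 × 5.392 × 10^-44 / 2.423 × 10^-17 = 6.698 × 10^-23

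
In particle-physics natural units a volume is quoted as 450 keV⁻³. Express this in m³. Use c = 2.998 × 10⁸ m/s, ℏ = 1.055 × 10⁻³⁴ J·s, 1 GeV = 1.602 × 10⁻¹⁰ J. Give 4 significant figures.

Volume is [L]³ = [E]⁻³·(ℏc)³.
1 GeV⁻³ → (ℏc)³ × (1 GeV in J)⁻³ = 7.696 × 10⁻⁴⁸ m³.
Convert the energy scale: 450 keV⁻³ = 4.50 × 10²⁰ GeV⁻³.
Result: 4.50 × 10²⁰ × 7.696 × 10⁻⁴⁸ = 3.463 × 10⁻²⁷ m³.

3.463 × 10⁻²⁷ m³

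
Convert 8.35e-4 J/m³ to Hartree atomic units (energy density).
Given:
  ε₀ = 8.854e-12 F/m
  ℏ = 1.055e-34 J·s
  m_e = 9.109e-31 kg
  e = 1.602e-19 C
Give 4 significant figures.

2.851e-17

atomic unit of energy density: u_au = E_h/a₀³ = m_e⁴e¹⁰/((4πε₀)⁵ℏ⁸) = 2.929e13 J/m³.
8.35e-4 / 2.929e13 = 2.851e-17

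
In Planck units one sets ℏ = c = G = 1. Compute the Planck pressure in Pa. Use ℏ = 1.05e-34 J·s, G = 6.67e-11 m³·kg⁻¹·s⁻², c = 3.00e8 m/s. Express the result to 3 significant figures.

p_P = c⁷/(ℏG²)
  = 2.19e59 / 4.67e-55
  = 4.68e113 Pa

4.68e113 Pa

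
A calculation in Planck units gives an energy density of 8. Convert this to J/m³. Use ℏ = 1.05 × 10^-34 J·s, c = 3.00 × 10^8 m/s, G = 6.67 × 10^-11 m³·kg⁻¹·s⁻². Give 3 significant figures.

One Planck energy density: u_P = c⁷/(ℏG²) = 4.68 × 10^113 J/m³.
8 × 4.68 × 10^113 J/m³ = 3.75 × 10^114 J/m³

3.75 × 10^114 J/m³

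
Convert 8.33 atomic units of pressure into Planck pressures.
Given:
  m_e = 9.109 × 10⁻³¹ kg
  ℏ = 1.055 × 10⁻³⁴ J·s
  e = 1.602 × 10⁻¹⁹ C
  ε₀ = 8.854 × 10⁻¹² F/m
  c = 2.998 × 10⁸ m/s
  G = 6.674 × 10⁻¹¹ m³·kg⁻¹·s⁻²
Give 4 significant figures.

5.267 × 10⁻¹⁰⁰

atomic unit of pressure: P_au = E_h/a₀³ = m_e⁴e¹⁰/((4πε₀)⁵ℏ⁸) = 2.929 × 10¹³ Pa
Planck pressure: p_P = c⁷/(ℏG²) = 4.632 × 10¹¹³ Pa
8.33 × 2.929 × 10¹³ / 4.632 × 10¹¹³ = 5.267 × 10⁻¹⁰⁰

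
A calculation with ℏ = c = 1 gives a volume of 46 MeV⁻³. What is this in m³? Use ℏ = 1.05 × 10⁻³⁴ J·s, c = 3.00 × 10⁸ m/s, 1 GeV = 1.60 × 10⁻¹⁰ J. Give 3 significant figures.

Volume is [L]³ = [E]⁻³·(ℏc)³.
1 GeV⁻³ → (ℏc)³ × (1 GeV in J)⁻³ = 7.63 × 10⁻⁴⁸ m³.
Convert the energy scale: 46 MeV⁻³ = 4.60 × 10¹⁰ GeV⁻³.
Result: 4.60 × 10¹⁰ × 7.63 × 10⁻⁴⁸ = 3.51 × 10⁻³⁷ m³.

3.51 × 10⁻³⁷ m³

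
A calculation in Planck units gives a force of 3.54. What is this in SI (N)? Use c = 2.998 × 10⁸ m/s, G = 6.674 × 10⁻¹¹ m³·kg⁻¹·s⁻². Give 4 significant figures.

4.285 × 10⁴⁴ N

One Planck force: F_P = c⁴/G = 1.210 × 10⁴⁴ N.
3.54 × 1.210 × 10⁴⁴ N = 4.285 × 10⁴⁴ N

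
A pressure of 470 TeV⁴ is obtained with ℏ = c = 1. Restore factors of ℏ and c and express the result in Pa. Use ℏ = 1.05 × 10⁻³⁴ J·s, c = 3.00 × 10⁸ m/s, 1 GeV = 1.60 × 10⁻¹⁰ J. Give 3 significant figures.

Pressure is [E]/[L]³ = [E]⁴/(ℏc)³.
1 GeV⁴ → 1/(ℏc)³ × (1 GeV in J)⁴ = 2.10 × 10³⁷ Pa.
Convert the energy scale: 470 TeV⁴ = 4.70 × 10¹⁴ GeV⁴.
Result: 4.70 × 10¹⁴ × 2.10 × 10³⁷ = 9.85 × 10⁵¹ Pa.

9.85 × 10⁵¹ Pa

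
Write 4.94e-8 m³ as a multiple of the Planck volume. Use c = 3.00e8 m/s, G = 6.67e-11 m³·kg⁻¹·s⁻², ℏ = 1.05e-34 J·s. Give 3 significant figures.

Planck volume: V_P = (ℏG/c³)^(3/2) = 4.18e-105 m³.
4.94e-8 / 4.18e-105 = 1.18e97

1.18e97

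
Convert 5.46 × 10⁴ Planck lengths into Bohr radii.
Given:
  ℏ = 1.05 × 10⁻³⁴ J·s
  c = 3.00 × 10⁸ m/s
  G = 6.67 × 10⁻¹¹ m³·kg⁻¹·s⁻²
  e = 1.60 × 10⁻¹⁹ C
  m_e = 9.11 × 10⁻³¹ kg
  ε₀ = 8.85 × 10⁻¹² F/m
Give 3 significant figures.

Planck length: ℓ_P = √(ℏG/c³) = 1.61 × 10⁻³⁵ m
Bohr radius: a₀ = 4πε₀ℏ²/(m_e e²) = 5.26 × 10⁻¹¹ m
5.46 × 10⁴ × 1.61 × 10⁻³⁵ / 5.26 × 10⁻¹¹ = 1.67 × 10⁻²⁰

1.67 × 10⁻²⁰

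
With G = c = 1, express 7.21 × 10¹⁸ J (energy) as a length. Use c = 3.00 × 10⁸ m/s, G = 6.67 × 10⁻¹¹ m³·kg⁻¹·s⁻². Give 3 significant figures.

Energy → length via G/c⁴.
7.21 × 10¹⁸ J × (G/c⁴) = 5.94 × 10⁻²⁶ m

5.94 × 10⁻²⁶ m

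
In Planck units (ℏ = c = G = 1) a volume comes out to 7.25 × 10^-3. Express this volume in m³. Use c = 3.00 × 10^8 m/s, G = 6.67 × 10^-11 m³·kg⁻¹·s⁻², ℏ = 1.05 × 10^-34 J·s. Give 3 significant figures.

One Planck volume: V_P = (ℏG/c³)^(3/2) = 4.18 × 10^-105 m³.
7.25 × 10^-3 × 4.18 × 10^-105 m³ = 3.03 × 10^-107 m³

3.03 × 10^-107 m³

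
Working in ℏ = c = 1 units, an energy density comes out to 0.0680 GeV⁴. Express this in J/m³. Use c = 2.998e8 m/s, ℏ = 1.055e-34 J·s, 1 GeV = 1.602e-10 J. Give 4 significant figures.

1.415e36 J/m³

[E]/[L]³ = [E]⁴/(ℏc)³; restore (ℏc)⁻³.
1 GeV⁴ → 1/(ℏc)³ × (1 GeV in J)⁴ = 2.082e37 J/m³.
Result: 0.0680 × 2.082e37 = 1.415e36 J/m³.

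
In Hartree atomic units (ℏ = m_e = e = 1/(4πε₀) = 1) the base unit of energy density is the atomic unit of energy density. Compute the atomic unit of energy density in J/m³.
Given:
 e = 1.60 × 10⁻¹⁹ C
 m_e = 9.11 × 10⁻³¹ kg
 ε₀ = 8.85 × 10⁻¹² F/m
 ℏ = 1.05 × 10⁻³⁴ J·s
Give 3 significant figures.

3.01 × 10¹³ J/m³

u_au = E_h/a₀³ = m_e⁴e¹⁰/((4πε₀)⁵ℏ⁸)
E_h = 4.38 × 10⁻¹⁸ J
a₀ = 5.26 × 10⁻¹¹ m
E_h/a₀³ = 3.01 × 10¹³ J/m³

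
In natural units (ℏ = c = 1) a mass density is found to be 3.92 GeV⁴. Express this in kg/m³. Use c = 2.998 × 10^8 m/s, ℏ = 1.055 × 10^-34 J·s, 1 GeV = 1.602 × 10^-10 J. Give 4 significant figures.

9.079 × 10^20 kg/m³

Mass density is [E]/(c²[L]³) = [E]⁴/(ℏ³c⁵).
1 GeV⁴ → 1/(ℏ³c⁵) × (1 GeV in J)⁴ = 2.316 × 10^20 kg/m³.
Result: 3.92 × 2.316 × 10^20 = 9.079 × 10^20 kg/m³.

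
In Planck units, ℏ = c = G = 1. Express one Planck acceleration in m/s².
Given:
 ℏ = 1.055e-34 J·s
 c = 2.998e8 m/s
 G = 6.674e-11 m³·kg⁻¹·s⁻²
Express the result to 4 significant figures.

The unique combination of the constants set to 1 with dimensions of acceleration is a_P = √(c⁷/(ℏG)).
  = √(3.092e103)
  = 5.560e51 m/s²

5.560e51 m/s²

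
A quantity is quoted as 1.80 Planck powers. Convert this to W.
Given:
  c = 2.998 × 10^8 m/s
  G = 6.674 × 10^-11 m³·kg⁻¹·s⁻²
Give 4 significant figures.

One Planck power: P_P = c⁵/G = 3.629 × 10^52 W.
1.80 × 3.629 × 10^52 W = 6.532 × 10^52 W

6.532 × 10^52 W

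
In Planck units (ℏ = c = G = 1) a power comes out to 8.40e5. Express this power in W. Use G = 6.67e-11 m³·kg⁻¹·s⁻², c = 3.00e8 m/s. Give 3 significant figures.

3.06e58 W

One Planck power: P_P = c⁵/G = 3.64e52 W.
8.40e5 × 3.64e52 W = 3.06e58 W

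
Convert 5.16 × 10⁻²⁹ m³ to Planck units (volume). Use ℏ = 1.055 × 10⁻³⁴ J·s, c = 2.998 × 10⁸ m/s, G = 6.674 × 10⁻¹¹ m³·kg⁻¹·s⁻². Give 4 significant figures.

1.222 × 10⁷⁶

Planck volume: V_P = (ℏG/c³)^(3/2) = 4.224 × 10⁻¹⁰⁵ m³.
5.16 × 10⁻²⁹ / 4.224 × 10⁻¹⁰⁵ = 1.222 × 10⁷⁶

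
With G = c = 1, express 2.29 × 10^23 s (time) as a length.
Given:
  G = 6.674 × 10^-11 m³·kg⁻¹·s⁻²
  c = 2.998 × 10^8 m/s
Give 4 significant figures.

6.865 × 10^31 m

Time → length via c.
2.29 × 10^23 s × (c) = 6.865 × 10^31 m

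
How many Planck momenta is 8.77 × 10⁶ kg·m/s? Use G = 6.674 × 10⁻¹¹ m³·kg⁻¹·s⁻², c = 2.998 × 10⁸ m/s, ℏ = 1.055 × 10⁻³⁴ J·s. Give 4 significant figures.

Planck momentum: p_P = √(ℏc³/G) = 6.527 kg·m/s.
8.77 × 10⁶ / 6.527 = 1.344 × 10⁶

1.344 × 10⁶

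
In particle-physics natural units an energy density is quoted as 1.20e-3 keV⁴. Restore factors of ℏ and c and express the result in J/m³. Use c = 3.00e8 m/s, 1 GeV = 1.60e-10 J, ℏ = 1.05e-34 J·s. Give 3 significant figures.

2.52e10 J/m³

[E]/[L]³ = [E]⁴/(ℏc)³; restore (ℏc)⁻³.
1 GeV⁴ → 1/(ℏc)³ × (1 GeV in J)⁴ = 2.10e37 J/m³.
Convert the energy scale: 1.20e-3 keV⁴ = 1.20e-27 GeV⁴.
Result: 1.20e-27 × 2.10e37 = 2.52e10 J/m³.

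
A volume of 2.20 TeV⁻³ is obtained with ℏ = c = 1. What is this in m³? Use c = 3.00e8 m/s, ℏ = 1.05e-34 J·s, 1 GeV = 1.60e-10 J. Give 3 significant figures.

Volume is [L]³ = [E]⁻³·(ℏc)³.
1 GeV⁻³ → (ℏc)³ × (1 GeV in J)⁻³ = 7.63e-48 m³.
Convert the energy scale: 2.20 TeV⁻³ = 2.20e-9 GeV⁻³.
Result: 2.20e-9 × 7.63e-48 = 1.68e-56 m³.

1.68e-56 m³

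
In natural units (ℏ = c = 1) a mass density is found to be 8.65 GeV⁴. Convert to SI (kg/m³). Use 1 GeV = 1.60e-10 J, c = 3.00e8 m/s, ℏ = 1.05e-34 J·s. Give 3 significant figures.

Mass density is [E]/(c²[L]³) = [E]⁴/(ℏ³c⁵).
1 GeV⁴ → 1/(ℏ³c⁵) × (1 GeV in J)⁴ = 2.33e20 kg/m³.
Result: 8.65 × 2.33e20 = 2.02e21 kg/m³.

2.02e21 kg/m³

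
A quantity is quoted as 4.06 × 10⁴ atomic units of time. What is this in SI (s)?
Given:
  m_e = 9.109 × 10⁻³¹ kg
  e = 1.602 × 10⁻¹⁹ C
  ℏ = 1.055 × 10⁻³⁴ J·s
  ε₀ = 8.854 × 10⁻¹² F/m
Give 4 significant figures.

One atomic unit of time: τ_au = (4πε₀)²ℏ³/(m_e e⁴) = 2.423 × 10⁻¹⁷ s.
4.06 × 10⁴ × 2.423 × 10⁻¹⁷ s = 9.837 × 10⁻¹³ s

9.837 × 10⁻¹³ s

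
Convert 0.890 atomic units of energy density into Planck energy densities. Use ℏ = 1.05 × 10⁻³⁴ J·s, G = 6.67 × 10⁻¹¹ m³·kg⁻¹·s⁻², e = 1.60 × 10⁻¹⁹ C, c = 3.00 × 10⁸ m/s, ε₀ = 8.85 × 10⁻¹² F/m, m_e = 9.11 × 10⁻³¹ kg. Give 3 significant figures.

5.73 × 10⁻¹⁰¹

atomic unit of energy density: u_au = E_h/a₀³ = m_e⁴e¹⁰/((4πε₀)⁵ℏ⁸) = 3.01 × 10¹³ J/m³
Planck energy density: u_P = c⁷/(ℏG²) = 4.68 × 10¹¹³ J/m³
0.890 × 3.01 × 10¹³ / 4.68 × 10¹¹³ = 5.73 × 10⁻¹⁰¹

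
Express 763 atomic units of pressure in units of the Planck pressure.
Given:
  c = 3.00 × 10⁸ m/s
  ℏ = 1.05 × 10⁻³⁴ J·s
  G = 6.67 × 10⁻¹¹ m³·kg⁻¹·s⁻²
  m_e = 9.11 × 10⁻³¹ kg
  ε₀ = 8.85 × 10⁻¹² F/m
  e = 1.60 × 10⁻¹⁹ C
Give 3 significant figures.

4.91 × 10⁻⁹⁸

atomic unit of pressure: P_au = E_h/a₀³ = m_e⁴e¹⁰/((4πε₀)⁵ℏ⁸) = 3.01 × 10¹³ Pa
Planck pressure: p_P = c⁷/(ℏG²) = 4.68 × 10¹¹³ Pa
763 × 3.01 × 10¹³ / 4.68 × 10¹¹³ = 4.91 × 10⁻⁹⁸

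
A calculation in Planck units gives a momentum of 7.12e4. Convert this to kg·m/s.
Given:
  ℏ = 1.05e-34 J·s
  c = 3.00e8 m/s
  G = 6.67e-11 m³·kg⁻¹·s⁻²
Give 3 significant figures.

4.64e5 kg·m/s

One Planck momentum: p_P = √(ℏc³/G) = 6.52 kg·m/s.
7.12e4 × 6.52 kg·m/s = 4.64e5 kg·m/s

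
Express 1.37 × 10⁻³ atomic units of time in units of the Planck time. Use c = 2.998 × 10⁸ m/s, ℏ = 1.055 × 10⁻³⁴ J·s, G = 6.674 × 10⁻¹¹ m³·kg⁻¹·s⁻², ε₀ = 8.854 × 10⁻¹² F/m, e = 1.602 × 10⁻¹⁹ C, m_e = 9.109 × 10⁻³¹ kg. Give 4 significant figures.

atomic unit of time: τ_au = (4πε₀)²ℏ³/(m_e e⁴) = 2.423 × 10⁻¹⁷ s
Planck time: t_P = √(ℏG/c⁵) = 5.392 × 10⁻⁴⁴ s
1.37 × 10⁻³ × 2.423 × 10⁻¹⁷ / 5.392 × 10⁻⁴⁴ = 6.156 × 10²³

6.156 × 10²³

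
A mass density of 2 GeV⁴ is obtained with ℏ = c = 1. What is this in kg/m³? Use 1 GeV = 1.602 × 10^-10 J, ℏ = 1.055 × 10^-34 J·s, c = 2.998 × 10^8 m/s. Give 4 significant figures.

4.632 × 10^20 kg/m³

Mass density is [E]/(c²[L]³) = [E]⁴/(ℏ³c⁵).
1 GeV⁴ → 1/(ℏ³c⁵) × (1 GeV in J)⁴ = 2.316 × 10^20 kg/m³.
Result: 2 × 2.316 × 10^20 = 4.632 × 10^20 kg/m³.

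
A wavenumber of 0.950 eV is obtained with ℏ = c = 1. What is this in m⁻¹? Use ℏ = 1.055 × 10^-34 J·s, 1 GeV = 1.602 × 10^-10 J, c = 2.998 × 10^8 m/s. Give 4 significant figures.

4.812 × 10^6 m⁻¹

Inverse length is [E]/(ℏc).
1 GeV → 1/(ℏc) × (1 GeV in J) = 5.065 × 10^15 m⁻¹.
Convert the energy scale: 0.950 eV = 9.50 × 10^-10 GeV.
Result: 9.50 × 10^-10 × 5.065 × 10^15 = 4.812 × 10^6 m⁻¹.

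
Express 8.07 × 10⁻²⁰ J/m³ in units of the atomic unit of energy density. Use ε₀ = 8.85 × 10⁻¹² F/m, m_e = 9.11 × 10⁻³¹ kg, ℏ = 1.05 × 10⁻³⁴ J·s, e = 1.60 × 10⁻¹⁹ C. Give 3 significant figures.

atomic unit of energy density: u_au = E_h/a₀³ = m_e⁴e¹⁰/((4πε₀)⁵ℏ⁸) = 3.01 × 10¹³ J/m³.
8.07 × 10⁻²⁰ / 3.01 × 10¹³ = 2.68 × 10⁻³³

2.68 × 10⁻³³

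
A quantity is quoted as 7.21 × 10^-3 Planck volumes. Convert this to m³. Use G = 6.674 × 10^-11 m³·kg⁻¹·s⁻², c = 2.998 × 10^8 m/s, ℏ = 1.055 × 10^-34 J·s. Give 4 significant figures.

3.045 × 10^-107 m³

One Planck volume: V_P = (ℏG/c³)^(3/2) = 4.224 × 10^-105 m³.
7.21 × 10^-3 × 4.224 × 10^-105 m³ = 3.045 × 10^-107 m³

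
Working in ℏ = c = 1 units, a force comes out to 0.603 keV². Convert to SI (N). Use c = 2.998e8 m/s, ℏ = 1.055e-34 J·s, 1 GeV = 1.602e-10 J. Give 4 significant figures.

4.893e-7 N

Force is [E]/[L] = [E]²/(ℏc); restore (ℏc)⁻¹.
1 GeV² → 1/(ℏc) × (1 GeV in J)² = 8.114e5 N.
Convert the energy scale: 0.603 keV² = 6.03e-13 GeV².
Result: 6.03e-13 × 8.114e5 = 4.893e-7 N.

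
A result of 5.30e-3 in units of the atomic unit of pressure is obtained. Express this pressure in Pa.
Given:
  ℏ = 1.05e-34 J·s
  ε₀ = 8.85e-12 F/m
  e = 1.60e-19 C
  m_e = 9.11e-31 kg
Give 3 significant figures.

One atomic unit of pressure: P_au = E_h/a₀³ = m_e⁴e¹⁰/((4πε₀)⁵ℏ⁸) = 3.01e13 Pa.
5.30e-3 × 3.01e13 Pa = 1.60e11 Pa

1.60e11 Pa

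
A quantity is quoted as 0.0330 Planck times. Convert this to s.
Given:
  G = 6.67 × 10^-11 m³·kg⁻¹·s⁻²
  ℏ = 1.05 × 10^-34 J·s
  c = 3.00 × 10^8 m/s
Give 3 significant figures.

1.77 × 10^-45 s

One Planck time: t_P = √(ℏG/c⁵) = 5.37 × 10^-44 s.
0.0330 × 5.37 × 10^-44 s = 1.77 × 10^-45 s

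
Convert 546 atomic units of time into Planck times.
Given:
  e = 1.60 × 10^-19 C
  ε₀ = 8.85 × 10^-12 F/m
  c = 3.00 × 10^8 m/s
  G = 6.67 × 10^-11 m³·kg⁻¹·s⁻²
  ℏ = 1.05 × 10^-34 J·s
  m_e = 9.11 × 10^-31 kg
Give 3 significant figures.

atomic unit of time: τ_au = (4πε₀)²ℏ³/(m_e e⁴) = 2.40 × 10^-17 s
Planck time: t_P = √(ℏG/c⁵) = 5.37 × 10^-44 s
546 × 2.40 × 10^-17 / 5.37 × 10^-44 = 2.44 × 10^29

2.44 × 10^29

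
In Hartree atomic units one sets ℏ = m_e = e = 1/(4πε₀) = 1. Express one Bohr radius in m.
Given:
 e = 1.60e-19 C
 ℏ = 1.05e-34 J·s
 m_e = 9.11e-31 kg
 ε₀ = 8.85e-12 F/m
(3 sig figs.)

5.26e-11 m

a₀ = 4πε₀ℏ²/(m_e e²)
  = 1.23e-78 / 2.33e-68
  = 5.26e-11 m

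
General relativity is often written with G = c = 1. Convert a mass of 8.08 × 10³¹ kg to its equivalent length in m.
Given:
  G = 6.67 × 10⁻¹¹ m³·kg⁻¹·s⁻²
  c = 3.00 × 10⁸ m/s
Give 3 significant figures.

In G = c = 1 units mass has dimensions of length; the conversion factor is G/c².
8.08 × 10³¹ kg × (G/c²) = 5.99 × 10⁴ m

5.99 × 10⁴ m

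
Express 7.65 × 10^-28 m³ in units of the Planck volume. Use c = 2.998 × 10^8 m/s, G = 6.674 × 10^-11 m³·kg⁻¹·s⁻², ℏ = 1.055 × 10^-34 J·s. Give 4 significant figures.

Planck volume: V_P = (ℏG/c³)^(3/2) = 4.224 × 10^-105 m³.
7.65 × 10^-28 / 4.224 × 10^-105 = 1.811 × 10^77

1.811 × 10^77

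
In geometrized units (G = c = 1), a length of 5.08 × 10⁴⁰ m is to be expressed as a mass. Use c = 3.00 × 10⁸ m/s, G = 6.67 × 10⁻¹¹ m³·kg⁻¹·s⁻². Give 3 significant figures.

6.85 × 10⁶⁷ kg

Length → mass via c²/G.
5.08 × 10⁴⁰ m × (c²/G) = 6.85 × 10⁶⁷ kg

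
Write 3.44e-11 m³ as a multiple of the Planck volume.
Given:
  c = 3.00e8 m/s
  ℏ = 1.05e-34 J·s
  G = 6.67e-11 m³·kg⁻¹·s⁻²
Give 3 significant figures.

8.23e93

Planck volume: V_P = (ℏG/c³)^(3/2) = 4.18e-105 m³.
3.44e-11 / 4.18e-105 = 8.23e93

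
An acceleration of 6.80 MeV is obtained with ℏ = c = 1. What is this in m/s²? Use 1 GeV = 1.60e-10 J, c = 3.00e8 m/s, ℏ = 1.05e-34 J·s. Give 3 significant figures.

Acceleration is [L]/[T]² = c·[E]/ℏ.
1 GeV → c/ℏ × (1 GeV in J) = 4.57e32 m/s².
Convert the energy scale: 6.80 MeV = 6.80e-3 GeV.
Result: 6.80e-3 × 4.57e32 = 3.11e30 m/s².

3.11e30 m/s²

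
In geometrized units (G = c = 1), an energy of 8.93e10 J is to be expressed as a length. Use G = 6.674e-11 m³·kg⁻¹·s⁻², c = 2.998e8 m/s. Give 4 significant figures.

7.378e-34 m

Energy → length via G/c⁴.
8.93e10 J × (G/c⁴) = 7.378e-34 m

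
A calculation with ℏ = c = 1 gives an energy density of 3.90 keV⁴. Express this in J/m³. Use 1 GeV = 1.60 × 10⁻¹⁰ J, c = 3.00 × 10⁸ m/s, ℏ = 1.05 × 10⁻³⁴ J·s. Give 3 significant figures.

[E]/[L]³ = [E]⁴/(ℏc)³; restore (ℏc)⁻³.
1 GeV⁴ → 1/(ℏc)³ × (1 GeV in J)⁴ = 2.10 × 10³⁷ J/m³.
Convert the energy scale: 3.90 keV⁴ = 3.90 × 10⁻²⁴ GeV⁴.
Result: 3.90 × 10⁻²⁴ × 2.10 × 10³⁷ = 8.18 × 10¹³ J/m³.

8.18 × 10¹³ J/m³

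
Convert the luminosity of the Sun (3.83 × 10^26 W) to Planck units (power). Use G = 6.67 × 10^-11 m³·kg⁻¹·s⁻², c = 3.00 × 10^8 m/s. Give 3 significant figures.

1.05 × 10^-26

Planck power: P_P = c⁵/G = 3.64 × 10^52 W.
3.83 × 10^26 / 3.64 × 10^52 = 1.05 × 10^-26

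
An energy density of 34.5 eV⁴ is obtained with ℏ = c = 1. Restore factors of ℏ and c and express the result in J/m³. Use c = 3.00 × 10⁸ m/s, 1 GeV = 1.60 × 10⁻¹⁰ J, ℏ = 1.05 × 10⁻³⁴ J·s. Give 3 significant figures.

[E]/[L]³ = [E]⁴/(ℏc)³; restore (ℏc)⁻³.
1 GeV⁴ → 1/(ℏc)³ × (1 GeV in J)⁴ = 2.10 × 10³⁷ J/m³.
Convert the energy scale: 34.5 eV⁴ = 3.45 × 10⁻³⁵ GeV⁴.
Result: 3.45 × 10⁻³⁵ × 2.10 × 10³⁷ = 723 J/m³.

723 J/m³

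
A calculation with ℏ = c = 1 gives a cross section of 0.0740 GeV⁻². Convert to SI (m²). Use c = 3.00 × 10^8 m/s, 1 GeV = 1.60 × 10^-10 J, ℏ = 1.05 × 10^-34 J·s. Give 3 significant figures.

Area is [L]² = [E]⁻²·(ℏc)²; restore (ℏc)².
1 GeV⁻² → (ℏc)² × (1 GeV in J)⁻² = 3.88 × 10^-32 m².
Result: 0.0740 × 3.88 × 10^-32 = 2.87 × 10^-33 m².

2.87 × 10^-33 m²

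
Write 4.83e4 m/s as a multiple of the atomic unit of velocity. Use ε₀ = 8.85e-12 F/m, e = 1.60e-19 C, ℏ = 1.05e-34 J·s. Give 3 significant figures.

0.0220

atomic unit of velocity: v_au = e²/(4πε₀ℏ) = 2.19e6 m/s.
4.83e4 / 2.19e6 = 0.0220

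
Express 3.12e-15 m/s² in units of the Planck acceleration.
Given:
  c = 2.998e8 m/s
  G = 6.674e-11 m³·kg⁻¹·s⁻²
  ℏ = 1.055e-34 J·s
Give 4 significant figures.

5.611e-67

Planck acceleration: a_P = √(c⁷/(ℏG)) = 5.560e51 m/s².
3.12e-15 / 5.560e51 = 5.611e-67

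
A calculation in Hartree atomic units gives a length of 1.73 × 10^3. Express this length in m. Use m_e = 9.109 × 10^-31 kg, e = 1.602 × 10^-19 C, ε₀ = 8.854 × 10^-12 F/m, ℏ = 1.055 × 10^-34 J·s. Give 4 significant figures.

One Bohr radius: a₀ = 4πε₀ℏ²/(m_e e²) = 5.297 × 10^-11 m.
1.73 × 10^3 × 5.297 × 10^-11 m = 9.164 × 10^-8 m

9.164 × 10^-8 m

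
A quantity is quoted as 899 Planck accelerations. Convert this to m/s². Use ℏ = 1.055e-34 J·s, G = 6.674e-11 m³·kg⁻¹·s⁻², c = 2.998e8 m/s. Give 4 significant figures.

4.999e54 m/s²

One Planck acceleration: a_P = √(c⁷/(ℏG)) = 5.560e51 m/s².
899 × 5.560e51 m/s² = 4.999e54 m/s²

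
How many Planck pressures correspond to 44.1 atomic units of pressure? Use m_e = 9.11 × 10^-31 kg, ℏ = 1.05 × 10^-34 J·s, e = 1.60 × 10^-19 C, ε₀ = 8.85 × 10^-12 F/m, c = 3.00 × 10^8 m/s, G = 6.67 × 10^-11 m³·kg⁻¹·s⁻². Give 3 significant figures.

2.84 × 10^-99

atomic unit of pressure: P_au = E_h/a₀³ = m_e⁴e¹⁰/((4πε₀)⁵ℏ⁸) = 3.01 × 10^13 Pa
Planck pressure: p_P = c⁷/(ℏG²) = 4.68 × 10^113 Pa
44.1 × 3.01 × 10^13 / 4.68 × 10^113 = 2.84 × 10^-99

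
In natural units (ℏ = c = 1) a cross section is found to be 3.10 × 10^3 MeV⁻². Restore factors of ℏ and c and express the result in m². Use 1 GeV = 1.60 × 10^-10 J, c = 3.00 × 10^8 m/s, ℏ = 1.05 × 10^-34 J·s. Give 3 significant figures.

Area is [L]² = [E]⁻²·(ℏc)²; restore (ℏc)².
1 GeV⁻² → (ℏc)² × (1 GeV in J)⁻² = 3.88 × 10^-32 m².
Convert the energy scale: 3.10 × 10^3 MeV⁻² = 3.10 × 10^9 GeV⁻².
Result: 3.10 × 10^9 × 3.88 × 10^-32 = 1.20 × 10^-22 m².

1.20 × 10^-22 m²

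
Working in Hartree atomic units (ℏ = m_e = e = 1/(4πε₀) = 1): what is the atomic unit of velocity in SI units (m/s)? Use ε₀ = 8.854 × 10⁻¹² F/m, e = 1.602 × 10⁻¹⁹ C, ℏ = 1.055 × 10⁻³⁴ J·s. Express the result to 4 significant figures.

2.186 × 10⁶ m/s

Dimensional analysis gives v_au = e²/(4πε₀ℏ).
  = 2.566 × 10⁻³⁸ / 1.174 × 10⁻⁴⁴
  = 2.186 × 10⁶ m/s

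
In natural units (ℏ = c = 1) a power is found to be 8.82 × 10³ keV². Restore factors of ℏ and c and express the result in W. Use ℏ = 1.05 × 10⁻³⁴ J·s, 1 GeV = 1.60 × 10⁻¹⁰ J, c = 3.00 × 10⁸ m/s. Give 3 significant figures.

Power is [E]/[T] = [E]²/ℏ.
1 GeV² → 1/ℏ × (1 GeV in J)² = 2.44 × 10¹⁴ W.
Convert the energy scale: 8.82 × 10³ keV² = 8.82 × 10⁻⁹ GeV².
Result: 8.82 × 10⁻⁹ × 2.44 × 10¹⁴ = 2.15 × 10⁶ W.

2.15 × 10⁶ W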